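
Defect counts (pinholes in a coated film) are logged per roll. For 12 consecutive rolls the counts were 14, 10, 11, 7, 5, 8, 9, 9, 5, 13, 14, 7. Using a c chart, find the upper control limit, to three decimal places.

c̄ = (14 + 10 + 11 + 7 + 5 + 8 + 9 + 9 + 5 + 13 + 14 + 7) / 12 = 112 / 12 = 9.3333
UCL = c̄ + 3√c̄ = 9.3333 + 3 × √9.3333 = 9.3333 + 3 × 3.0551 = 18.4985

18.498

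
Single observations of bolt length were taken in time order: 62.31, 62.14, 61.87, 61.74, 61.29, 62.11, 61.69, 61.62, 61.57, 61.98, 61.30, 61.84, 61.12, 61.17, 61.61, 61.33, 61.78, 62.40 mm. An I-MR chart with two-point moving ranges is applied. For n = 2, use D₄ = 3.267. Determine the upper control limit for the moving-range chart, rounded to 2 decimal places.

1.26

Moving ranges: 0.17, 0.27, 0.13, 0.45, 0.82, 0.42, 0.07, 0.05, 0.41, 0.68, 0.54, 0.72, 0.05, 0.44, 0.28, 0.45, 0.62; M̄R̄ = 6.5700 / 17 = 0.3865
UCL_MR = D₄·M̄R̄ = 3.267 × 0.3865 = 1.2626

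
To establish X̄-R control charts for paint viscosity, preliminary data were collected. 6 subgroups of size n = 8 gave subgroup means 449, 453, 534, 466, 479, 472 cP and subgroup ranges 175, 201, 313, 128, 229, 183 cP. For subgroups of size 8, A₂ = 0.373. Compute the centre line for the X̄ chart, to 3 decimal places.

X̄̄ = (449 + 453 + 534 + 466 + 479 + 472) / 6 = 2853.0000 / 6 = 475.5000
CL = X̄̄ = 475.5000

475.500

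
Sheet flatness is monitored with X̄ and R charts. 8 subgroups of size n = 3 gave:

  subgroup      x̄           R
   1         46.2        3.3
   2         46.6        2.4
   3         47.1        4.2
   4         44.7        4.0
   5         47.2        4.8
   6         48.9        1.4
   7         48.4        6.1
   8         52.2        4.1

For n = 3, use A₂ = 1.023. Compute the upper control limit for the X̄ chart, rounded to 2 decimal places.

X̄̄ = (46.2 + 46.6 + 47.1 + 44.7 + 47.2 + 48.9 + 48.4 + 52.2) / 8 = 381.3000 / 8 = 47.6625
R̄ = (3.3 + 2.4 + 4.2 + 4.0 + 4.8 + 1.4 + 6.1 + 4.1) / 8 = 30.3000 / 8 = 3.7875
UCL = X̄̄ + A₂·R̄ = 47.6625 + 1.023 × 3.7875 = 51.5371

51.54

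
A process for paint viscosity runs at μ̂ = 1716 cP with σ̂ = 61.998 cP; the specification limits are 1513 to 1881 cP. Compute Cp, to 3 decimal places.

0.989

Cp = (USL − LSL) / (6σ̂) = (1881 − 1513) / (6 × 61.998) = 368.0000 / 371.9880 = 0.9893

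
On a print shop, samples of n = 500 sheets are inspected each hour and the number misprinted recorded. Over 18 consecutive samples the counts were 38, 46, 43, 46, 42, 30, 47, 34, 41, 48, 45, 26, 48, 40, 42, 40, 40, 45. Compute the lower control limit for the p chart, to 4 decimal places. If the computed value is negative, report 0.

0.0455

p̄ = Σdᵢ / (k·n) = 741 / (18 × 500) = 0.08233
LCL = p̄ − 3·√(p̄(1−p̄)/n) = 0.08233 − 3 × 0.01229 = 0.04546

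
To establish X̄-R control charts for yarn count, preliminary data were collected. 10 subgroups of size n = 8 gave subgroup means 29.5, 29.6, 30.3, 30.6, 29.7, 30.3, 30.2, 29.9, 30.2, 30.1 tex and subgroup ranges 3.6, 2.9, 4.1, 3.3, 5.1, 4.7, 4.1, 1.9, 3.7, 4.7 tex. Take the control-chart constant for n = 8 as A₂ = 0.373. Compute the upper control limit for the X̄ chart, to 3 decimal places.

X̄̄ = (29.5 + 29.6 + 30.3 + 30.6 + 29.7 + 30.3 + 30.2 + 29.9 + 30.2 + 30.1) / 10 = 300.4000 / 10 = 30.0400
R̄ = (3.6 + 2.9 + 4.1 + 3.3 + 5.1 + 4.7 + 4.1 + 1.9 + 3.7 + 4.7) / 10 = 38.1000 / 10 = 3.8100
UCL = X̄̄ + A₂·R̄ = 30.0400 + 0.373 × 3.8100 = 31.4611

31.461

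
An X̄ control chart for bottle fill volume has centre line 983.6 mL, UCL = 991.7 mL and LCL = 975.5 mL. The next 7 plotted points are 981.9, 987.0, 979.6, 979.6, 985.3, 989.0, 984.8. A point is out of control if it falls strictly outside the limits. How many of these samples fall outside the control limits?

All 7 points lie within [975.5, 991.7].

0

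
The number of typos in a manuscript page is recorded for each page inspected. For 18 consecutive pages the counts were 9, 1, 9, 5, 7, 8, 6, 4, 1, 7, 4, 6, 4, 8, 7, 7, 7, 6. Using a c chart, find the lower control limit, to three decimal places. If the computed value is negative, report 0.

0.000

c̄ = (9 + 1 + 9 + 5 + 7 + 8 + 6 + 4 + 1 + 7 + 4 + 6 + 4 + 8 + 7 + 7 + 7 + 6) / 18 = 106 / 18 = 5.8889
LCL = c̄ − 3√c̄ = 5.8889 − 3 × 2.4267 = -1.3912 → 0 (cannot be negative)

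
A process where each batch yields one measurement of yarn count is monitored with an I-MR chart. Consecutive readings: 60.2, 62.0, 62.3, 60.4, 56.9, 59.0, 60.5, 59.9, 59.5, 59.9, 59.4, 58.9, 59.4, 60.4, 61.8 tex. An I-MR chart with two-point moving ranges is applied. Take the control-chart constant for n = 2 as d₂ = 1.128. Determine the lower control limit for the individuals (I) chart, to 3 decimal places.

X̄ = (60.2 + 62.0 + 62.3 + 60.4 + 56.9 + 59.0 + 60.5 + 59.9 + 59.5 + 59.9 + 59.4 + 58.9 + 59.4 + 60.4 + 61.8) / 15 = 60.0333
Moving ranges: 1.8, 0.3, 1.9, 3.5, 2.1, 1.5, 0.6, 0.4, 0.4, 0.5, 0.5, 0.5, 1.0, 1.4; M̄R̄ = 16.4000 / 14 = 1.1714
LCL = X̄ − 3·M̄R̄/d₂ = 60.0333 − 3 × 1.1714 / 1.128 = 56.9178

56.918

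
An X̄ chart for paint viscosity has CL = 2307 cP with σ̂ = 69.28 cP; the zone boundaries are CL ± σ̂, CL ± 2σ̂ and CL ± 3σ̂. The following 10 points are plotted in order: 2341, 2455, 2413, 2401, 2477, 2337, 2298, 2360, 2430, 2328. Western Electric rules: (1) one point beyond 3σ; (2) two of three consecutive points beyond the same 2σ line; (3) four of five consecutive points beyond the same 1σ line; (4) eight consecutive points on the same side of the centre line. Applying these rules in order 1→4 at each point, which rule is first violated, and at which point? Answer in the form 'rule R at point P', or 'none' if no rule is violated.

rule 3 at point 5

Zone of each point (C = within 1σ̂, B = 1σ̂–2σ̂, A = 2σ̂–3σ̂, * = beyond 3σ̂; sign = side of CL): 1:+C, 2:+A, 3:+B, 4:+B, 5:+A, 6:+C, 7:-C, 8:+C, 9:+B, 10:+C
Rule 3 (four of five consecutive points beyond the same 1σ limit) is satisfied at point 5.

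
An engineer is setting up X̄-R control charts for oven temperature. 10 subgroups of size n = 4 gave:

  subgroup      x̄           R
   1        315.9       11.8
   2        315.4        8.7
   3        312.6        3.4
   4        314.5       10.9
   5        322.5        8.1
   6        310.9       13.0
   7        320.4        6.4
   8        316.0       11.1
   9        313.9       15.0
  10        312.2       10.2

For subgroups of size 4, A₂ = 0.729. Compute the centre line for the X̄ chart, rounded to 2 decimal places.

315.43

X̄̄ = (315.9 + 315.4 + 312.6 + 314.5 + 322.5 + 310.9 + 320.4 + 316.0 + 313.9 + 312.2) / 10 = 3154.3000 / 10 = 315.4300
CL = X̄̄ = 315.4300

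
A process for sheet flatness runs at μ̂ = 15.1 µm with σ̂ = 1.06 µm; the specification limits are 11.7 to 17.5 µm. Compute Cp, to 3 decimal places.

0.912

Cp = (USL − LSL) / (6σ̂) = (17.5 − 11.7) / (6 × 1.06) = 5.8000 / 6.3600 = 0.9119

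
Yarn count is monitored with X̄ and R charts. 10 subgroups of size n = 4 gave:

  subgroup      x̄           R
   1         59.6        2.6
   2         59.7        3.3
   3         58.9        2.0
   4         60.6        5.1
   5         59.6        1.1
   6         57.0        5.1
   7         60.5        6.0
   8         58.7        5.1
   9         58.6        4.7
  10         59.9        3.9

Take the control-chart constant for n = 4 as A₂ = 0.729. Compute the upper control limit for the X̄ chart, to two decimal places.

62.15

X̄̄ = (59.6 + 59.7 + 58.9 + 60.6 + 59.6 + 57.0 + 60.5 + 58.7 + 58.6 + 59.9) / 10 = 593.1000 / 10 = 59.3100
R̄ = (2.6 + 3.3 + 2.0 + 5.1 + 1.1 + 5.1 + 6.0 + 5.1 + 4.7 + 3.9) / 10 = 38.9000 / 10 = 3.8900
UCL = X̄̄ + A₂·R̄ = 59.3100 + 0.729 × 3.8900 = 62.1458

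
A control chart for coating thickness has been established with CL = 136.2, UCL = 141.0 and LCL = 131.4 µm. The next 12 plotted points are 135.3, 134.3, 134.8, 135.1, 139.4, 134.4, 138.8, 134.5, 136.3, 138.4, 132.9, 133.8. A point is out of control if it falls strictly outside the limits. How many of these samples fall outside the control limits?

All 12 points lie within [131.4, 141.0].

0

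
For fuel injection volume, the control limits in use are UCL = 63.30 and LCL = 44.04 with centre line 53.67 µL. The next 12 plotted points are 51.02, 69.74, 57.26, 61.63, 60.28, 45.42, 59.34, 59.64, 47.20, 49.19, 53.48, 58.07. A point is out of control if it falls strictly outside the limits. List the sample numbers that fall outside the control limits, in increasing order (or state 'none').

Compare each point to [44.04, 63.30]: sample 2 = 69.74 > UCL.

2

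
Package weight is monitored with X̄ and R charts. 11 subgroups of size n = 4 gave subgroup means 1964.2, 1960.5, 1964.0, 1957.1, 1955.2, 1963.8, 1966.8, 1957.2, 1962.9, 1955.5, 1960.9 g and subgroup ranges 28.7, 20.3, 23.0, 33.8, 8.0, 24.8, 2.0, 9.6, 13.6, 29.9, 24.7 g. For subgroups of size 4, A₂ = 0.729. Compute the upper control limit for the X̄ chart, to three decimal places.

X̄̄ = (1964.2 + 1960.5 + 1964.0 + 1957.1 + 1955.2 + 1963.8 + 1966.8 + 1957.2 + 1962.9 + 1955.5 + 1960.9) / 11 = 21568.1000 / 11 = 1960.7364
R̄ = (28.7 + 20.3 + 23.0 + 33.8 + 8.0 + 24.8 + 2.0 + 9.6 + 13.6 + 29.9 + 24.7) / 11 = 218.4000 / 11 = 19.8545
UCL = X̄̄ + A₂·R̄ = 1960.7364 + 0.729 × 19.8545 = 1975.2103

1975.210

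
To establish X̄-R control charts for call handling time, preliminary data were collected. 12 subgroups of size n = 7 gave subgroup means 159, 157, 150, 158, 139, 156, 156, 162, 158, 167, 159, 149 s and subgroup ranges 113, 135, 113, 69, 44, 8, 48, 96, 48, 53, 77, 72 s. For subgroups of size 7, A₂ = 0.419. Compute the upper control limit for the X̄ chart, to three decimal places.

186.420

X̄̄ = (159 + 157 + 150 + 158 + 139 + 156 + 156 + 162 + 158 + 167 + 159 + 149) / 12 = 1870.0000 / 12 = 155.8333
R̄ = (113 + 135 + 113 + 69 + 44 + 8 + 48 + 96 + 48 + 53 + 77 + 72) / 12 = 876.0000 / 12 = 73.0000
UCL = X̄̄ + A₂·R̄ = 155.8333 + 0.419 × 73.0000 = 186.4203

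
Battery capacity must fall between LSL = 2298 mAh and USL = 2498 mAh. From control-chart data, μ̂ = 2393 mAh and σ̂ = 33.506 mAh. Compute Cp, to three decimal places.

0.995

Cp = (USL − LSL) / (6σ̂) = (2498 − 2298) / (6 × 33.506) = 200.0000 / 201.0360 = 0.9948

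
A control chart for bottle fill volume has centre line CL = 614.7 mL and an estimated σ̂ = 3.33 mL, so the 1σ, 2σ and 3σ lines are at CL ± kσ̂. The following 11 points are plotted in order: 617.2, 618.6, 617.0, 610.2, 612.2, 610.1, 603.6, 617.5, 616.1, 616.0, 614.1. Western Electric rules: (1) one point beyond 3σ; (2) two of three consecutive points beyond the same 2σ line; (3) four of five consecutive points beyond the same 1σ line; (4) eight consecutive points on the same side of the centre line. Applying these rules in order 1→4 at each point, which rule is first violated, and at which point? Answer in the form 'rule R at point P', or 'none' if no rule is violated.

rule 1 at point 7

Zone of each point (C = within 1σ̂, B = 1σ̂–2σ̂, A = 2σ̂–3σ̂, * = beyond 3σ̂; sign = side of CL): 1:+C, 2:+B, 3:+C, 4:-B, 5:-C, 6:-B, 7:-*, 8:+C, 9:+C, 10:+C, 11:-C
Rule 1 (one point beyond the 3σ limits) is satisfied at point 7.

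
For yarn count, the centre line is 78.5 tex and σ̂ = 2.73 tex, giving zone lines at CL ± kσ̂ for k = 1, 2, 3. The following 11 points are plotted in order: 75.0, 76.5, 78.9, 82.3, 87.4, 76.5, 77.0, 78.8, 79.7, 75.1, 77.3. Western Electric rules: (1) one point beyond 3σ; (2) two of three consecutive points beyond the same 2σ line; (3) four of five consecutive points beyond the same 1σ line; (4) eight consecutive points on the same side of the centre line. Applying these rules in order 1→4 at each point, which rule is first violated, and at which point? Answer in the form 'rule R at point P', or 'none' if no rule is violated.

Zone of each point (C = within 1σ̂, B = 1σ̂–2σ̂, A = 2σ̂–3σ̂, * = beyond 3σ̂; sign = side of CL): 1:-B, 2:-C, 3:+C, 4:+B, 5:+*, 6:-C, 7:-C, 8:+C, 9:+C, 10:-B, 11:-C
Rule 1 (one point beyond the 3σ limits) is satisfied at point 5.

rule 1 at point 5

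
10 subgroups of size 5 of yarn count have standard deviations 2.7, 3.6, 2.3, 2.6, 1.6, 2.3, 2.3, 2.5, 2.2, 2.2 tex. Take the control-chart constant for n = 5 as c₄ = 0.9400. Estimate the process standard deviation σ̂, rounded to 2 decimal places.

s̄ = (2.7 + 3.6 + 2.3 + 2.6 + 1.6 + 2.3 + 2.3 + 2.5 + 2.2 + 2.2) / 10 = 2.4300
σ̂ = s̄ / c₄ = 2.4300 / 0.9400 = 2.5851

2.59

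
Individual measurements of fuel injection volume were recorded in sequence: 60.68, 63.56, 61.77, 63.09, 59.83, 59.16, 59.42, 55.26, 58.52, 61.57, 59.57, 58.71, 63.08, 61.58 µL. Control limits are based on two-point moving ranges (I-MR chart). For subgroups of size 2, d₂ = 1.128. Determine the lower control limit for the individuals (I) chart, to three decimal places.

54.404

X̄ = (60.68 + 63.56 + 61.77 + 63.09 + 59.83 + 59.16 + 59.42 + 55.26 + 58.52 + 61.57 + 59.57 + 58.71 + 63.08 + 61.58) / 14 = 60.4143
Moving ranges: 2.88, 1.79, 1.32, 3.26, 0.67, 0.26, 4.16, 3.26, 3.05, 2.00, 0.86, 4.37, 1.50; M̄R̄ = 29.3800 / 13 = 2.2600
LCL = X̄ − 3·M̄R̄/d₂ = 60.4143 − 3 × 2.2600 / 1.128 = 54.4036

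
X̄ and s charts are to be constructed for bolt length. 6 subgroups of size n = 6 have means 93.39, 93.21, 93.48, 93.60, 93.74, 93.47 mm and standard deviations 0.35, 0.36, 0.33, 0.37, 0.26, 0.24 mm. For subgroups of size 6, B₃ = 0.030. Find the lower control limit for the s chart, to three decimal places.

0.010

s̄ = (0.35 + 0.36 + 0.33 + 0.37 + 0.26 + 0.24) / 6 = 0.3183
LCL_s = B₃·s̄ = 0.030 × 0.3183 = 0.0095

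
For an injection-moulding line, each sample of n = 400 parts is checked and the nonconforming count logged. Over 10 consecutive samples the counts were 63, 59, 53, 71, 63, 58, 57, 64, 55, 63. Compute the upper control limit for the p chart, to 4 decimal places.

0.2053

p̄ = Σdᵢ / (k·n) = 606 / (10 × 400) = 0.15150
UCL = p̄ + 3·√(p̄(1−p̄)/n) = 0.15150 + 3 × √(0.15150×0.84850/400) = 0.15150 + 3 × 0.01793 = 0.20528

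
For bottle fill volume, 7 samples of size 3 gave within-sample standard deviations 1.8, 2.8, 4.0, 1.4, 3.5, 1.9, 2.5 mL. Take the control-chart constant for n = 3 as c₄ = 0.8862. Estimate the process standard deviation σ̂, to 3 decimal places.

s̄ = (1.8 + 2.8 + 4.0 + 1.4 + 3.5 + 1.9 + 2.5) / 7 = 2.5571
σ̂ = s̄ / c₄ = 2.5571 / 0.8862 = 2.8855

2.886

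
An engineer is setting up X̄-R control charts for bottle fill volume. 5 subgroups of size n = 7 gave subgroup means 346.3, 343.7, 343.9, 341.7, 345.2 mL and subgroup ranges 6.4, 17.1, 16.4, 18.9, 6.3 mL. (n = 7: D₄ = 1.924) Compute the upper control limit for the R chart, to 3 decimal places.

25.050

R̄ = (6.4 + 17.1 + 16.4 + 18.9 + 6.3) / 5 = 65.1000 / 5 = 13.0200
UCL_R = D₄·R̄ = 1.924 × 13.0200 = 25.0505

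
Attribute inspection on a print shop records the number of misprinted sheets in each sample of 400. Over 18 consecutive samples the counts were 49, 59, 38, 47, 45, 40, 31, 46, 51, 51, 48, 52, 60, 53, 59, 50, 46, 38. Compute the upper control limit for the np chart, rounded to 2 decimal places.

67.43

p̄ = Σdᵢ / (k·n) = 863 / (18 × 400) = 0.11986
UCL = np̄ + 3·√(np̄(1−p̄)) = 47.9444 + 3 × √(47.9444×0.88014) = 47.9444 + 3 × 6.4960 = 67.4324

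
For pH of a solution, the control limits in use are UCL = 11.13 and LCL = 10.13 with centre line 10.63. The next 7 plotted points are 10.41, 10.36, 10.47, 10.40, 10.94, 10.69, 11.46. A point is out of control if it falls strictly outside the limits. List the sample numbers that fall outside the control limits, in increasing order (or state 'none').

7

Compare each point to [10.13, 11.13]: sample 7 = 11.46 > UCL.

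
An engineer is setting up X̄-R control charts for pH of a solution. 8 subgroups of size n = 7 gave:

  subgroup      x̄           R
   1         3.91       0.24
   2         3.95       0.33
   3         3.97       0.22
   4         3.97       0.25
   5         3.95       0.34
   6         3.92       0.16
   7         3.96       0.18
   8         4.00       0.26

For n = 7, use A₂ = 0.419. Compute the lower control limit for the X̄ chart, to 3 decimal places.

X̄̄ = (3.91 + 3.95 + 3.97 + 3.97 + 3.95 + 3.92 + 3.96 + 4.00) / 8 = 31.6300 / 8 = 3.9538
R̄ = (0.24 + 0.33 + 0.22 + 0.25 + 0.34 + 0.16 + 0.18 + 0.26) / 8 = 1.9800 / 8 = 0.2475
LCL = X̄̄ − A₂·R̄ = 3.9538 − 0.419 × 0.2475 = 3.8500

3.850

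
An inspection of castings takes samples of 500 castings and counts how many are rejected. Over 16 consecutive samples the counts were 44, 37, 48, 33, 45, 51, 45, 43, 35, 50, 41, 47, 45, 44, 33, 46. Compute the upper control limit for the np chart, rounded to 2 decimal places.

61.73

p̄ = Σdᵢ / (k·n) = 687 / (16 × 500) = 0.08588
UCL = np̄ + 3·√(np̄(1−p̄)) = 42.9375 + 3 × √(42.9375×0.91412) = 42.9375 + 3 × 6.2650 = 61.7325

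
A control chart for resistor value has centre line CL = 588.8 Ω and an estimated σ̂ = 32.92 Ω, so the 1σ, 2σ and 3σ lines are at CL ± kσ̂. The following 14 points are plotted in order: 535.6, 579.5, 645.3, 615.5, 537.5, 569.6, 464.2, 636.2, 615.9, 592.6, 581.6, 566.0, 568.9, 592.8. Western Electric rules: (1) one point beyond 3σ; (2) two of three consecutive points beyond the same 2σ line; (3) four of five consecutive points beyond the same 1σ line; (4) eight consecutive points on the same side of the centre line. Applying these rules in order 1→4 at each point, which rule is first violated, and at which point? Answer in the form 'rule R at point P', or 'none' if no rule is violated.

rule 1 at point 7

Zone of each point (C = within 1σ̂, B = 1σ̂–2σ̂, A = 2σ̂–3σ̂, * = beyond 3σ̂; sign = side of CL): 1:-B, 2:-C, 3:+B, 4:+C, 5:-B, 6:-C, 7:-*, 8:+B, 9:+C, 10:+C, 11:-C, 12:-C, 13:-C, 14:+C
Rule 1 (one point beyond the 3σ limits) is satisfied at point 7.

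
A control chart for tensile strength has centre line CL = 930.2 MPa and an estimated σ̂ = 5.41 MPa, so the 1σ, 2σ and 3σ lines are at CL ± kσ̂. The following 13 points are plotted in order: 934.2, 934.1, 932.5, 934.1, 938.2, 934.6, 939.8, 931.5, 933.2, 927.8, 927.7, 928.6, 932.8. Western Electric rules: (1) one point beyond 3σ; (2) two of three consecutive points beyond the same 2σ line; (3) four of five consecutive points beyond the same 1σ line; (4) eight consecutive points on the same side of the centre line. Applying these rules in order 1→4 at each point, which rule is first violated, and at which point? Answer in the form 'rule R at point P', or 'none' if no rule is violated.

Zone of each point (C = within 1σ̂, B = 1σ̂–2σ̂, A = 2σ̂–3σ̂, * = beyond 3σ̂; sign = side of CL): 1:+C, 2:+C, 3:+C, 4:+C, 5:+B, 6:+C, 7:+B, 8:+C, 9:+C, 10:-C, 11:-C, 12:-C, 13:+C
Rule 4 (eight consecutive points on the same side of the centre line) is satisfied at point 8.

rule 4 at point 8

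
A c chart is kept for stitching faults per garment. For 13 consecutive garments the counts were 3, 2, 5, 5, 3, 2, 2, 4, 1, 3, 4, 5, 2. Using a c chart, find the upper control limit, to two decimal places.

c̄ = (3 + 2 + 5 + 5 + 3 + 2 + 2 + 4 + 1 + 3 + 4 + 5 + 2) / 13 = 41 / 13 = 3.1538
UCL = c̄ + 3√c̄ = 3.1538 + 3 × √3.1538 = 3.1538 + 3 × 1.7759 = 8.4816

8.48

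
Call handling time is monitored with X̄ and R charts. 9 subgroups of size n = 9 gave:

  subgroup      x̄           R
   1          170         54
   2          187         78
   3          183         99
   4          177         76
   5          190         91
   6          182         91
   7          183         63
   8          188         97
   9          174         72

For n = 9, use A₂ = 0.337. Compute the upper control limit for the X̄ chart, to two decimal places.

X̄̄ = (170 + 187 + 183 + 177 + 190 + 182 + 183 + 188 + 174) / 9 = 1634.0000 / 9 = 181.5556
R̄ = (54 + 78 + 99 + 76 + 91 + 91 + 63 + 97 + 72) / 9 = 721.0000 / 9 = 80.1111
UCL = X̄̄ + A₂·R̄ = 181.5556 + 0.337 × 80.1111 = 208.5530

208.55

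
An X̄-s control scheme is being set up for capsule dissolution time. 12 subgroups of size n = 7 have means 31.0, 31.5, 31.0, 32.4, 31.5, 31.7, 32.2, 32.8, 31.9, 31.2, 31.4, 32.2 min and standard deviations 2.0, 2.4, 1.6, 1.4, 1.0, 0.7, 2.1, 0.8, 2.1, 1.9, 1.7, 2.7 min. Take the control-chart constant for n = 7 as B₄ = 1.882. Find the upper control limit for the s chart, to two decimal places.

3.20

s̄ = (2.0 + 2.4 + 1.6 + 1.4 + 1.0 + 0.7 + 2.1 + 0.8 + 2.1 + 1.9 + 1.7 + 2.7) / 12 = 1.7000
UCL_s = B₄·s̄ = 1.882 × 1.7000 = 3.1994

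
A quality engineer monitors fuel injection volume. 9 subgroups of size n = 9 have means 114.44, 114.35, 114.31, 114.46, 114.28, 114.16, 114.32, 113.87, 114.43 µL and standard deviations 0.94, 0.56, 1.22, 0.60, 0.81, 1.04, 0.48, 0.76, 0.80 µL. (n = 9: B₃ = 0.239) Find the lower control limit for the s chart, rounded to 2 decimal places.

0.19

s̄ = (0.94 + 0.56 + 1.22 + 0.60 + 0.81 + 1.04 + 0.48 + 0.76 + 0.80) / 9 = 0.8011
LCL_s = B₃·s̄ = 0.239 × 0.8011 = 0.1915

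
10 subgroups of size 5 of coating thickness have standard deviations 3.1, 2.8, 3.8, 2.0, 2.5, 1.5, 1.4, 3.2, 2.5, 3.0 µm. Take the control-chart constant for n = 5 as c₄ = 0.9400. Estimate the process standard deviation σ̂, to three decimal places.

2.745

s̄ = (3.1 + 2.8 + 3.8 + 2.0 + 2.5 + 1.5 + 1.4 + 3.2 + 2.5 + 3.0) / 10 = 2.5800
σ̂ = s̄ / c₄ = 2.5800 / 0.9400 = 2.7447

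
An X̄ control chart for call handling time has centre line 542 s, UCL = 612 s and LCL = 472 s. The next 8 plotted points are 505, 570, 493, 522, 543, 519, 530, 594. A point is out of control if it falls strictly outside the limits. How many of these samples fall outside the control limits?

0

All 8 points lie within [472, 612].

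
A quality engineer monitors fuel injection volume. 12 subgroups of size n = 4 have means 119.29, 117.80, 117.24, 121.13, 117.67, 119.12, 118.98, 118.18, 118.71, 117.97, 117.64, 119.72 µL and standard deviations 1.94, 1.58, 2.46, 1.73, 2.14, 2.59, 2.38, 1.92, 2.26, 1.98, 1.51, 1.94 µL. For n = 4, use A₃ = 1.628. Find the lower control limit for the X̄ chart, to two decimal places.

X̄̄ = (119.29 + 117.80 + 117.24 + 121.13 + 117.67 + 119.12 + 118.98 + 118.18 + 118.71 + 117.97 + 117.64 + 119.72) / 12 = 118.6208
s̄ = (1.94 + 1.58 + 2.46 + 1.73 + 2.14 + 2.59 + 2.38 + 1.92 + 2.26 + 1.98 + 1.51 + 1.94) / 12 = 2.0358
LCL = X̄̄ − A₃·s̄ = 118.6208 − 1.628 × 2.0358 = 115.3065

115.31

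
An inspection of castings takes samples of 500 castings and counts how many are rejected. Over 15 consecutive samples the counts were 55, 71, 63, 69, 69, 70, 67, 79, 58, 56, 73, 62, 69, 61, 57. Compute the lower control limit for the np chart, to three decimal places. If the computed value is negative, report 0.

p̄ = Σdᵢ / (k·n) = 979 / (15 × 500) = 0.13053
LCL = np̄ − 3·√(np̄(1−p̄)) = 65.2667 − 3 × 7.5331 = 42.6674

42.667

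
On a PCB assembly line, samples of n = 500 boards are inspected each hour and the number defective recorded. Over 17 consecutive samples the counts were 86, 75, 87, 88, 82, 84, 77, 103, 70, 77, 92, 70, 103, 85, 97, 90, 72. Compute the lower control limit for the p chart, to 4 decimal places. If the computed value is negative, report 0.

0.1189

p̄ = Σdᵢ / (k·n) = 1438 / (17 × 500) = 0.16918
LCL = p̄ − 3·√(p̄(1−p̄)/n) = 0.16918 − 3 × 0.01677 = 0.11888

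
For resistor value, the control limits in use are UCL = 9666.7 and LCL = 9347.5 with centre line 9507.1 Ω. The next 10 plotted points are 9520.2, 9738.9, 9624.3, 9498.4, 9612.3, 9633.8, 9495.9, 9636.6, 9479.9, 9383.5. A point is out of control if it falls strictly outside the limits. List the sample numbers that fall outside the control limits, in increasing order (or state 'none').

2

Compare each point to [9347.5, 9666.7]: sample 2 = 9738.9 > UCL.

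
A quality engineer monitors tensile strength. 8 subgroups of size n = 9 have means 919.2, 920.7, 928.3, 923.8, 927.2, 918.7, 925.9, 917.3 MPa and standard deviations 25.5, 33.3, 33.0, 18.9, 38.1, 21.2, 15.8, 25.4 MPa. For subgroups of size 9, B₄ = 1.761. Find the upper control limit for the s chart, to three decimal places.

s̄ = (25.5 + 33.3 + 33.0 + 18.9 + 38.1 + 21.2 + 15.8 + 25.4) / 8 = 26.4000
UCL_s = B₄·s̄ = 1.761 × 26.4000 = 46.4904

46.490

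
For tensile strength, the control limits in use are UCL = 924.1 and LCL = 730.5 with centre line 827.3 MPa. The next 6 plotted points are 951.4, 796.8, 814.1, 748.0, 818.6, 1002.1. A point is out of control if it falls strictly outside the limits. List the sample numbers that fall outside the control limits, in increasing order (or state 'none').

1, 6

Compare each point to [730.5, 924.1]: sample 1 = 951.4 > UCL; sample 6 = 1002.1 > UCL.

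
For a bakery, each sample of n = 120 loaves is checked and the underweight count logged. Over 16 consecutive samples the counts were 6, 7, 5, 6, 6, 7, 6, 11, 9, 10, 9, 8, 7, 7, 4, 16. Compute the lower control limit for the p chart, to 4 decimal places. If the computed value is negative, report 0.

p̄ = Σdᵢ / (k·n) = 124 / (16 × 120) = 0.06458
LCL = p̄ − 3·√(p̄(1−p̄)/n) = 0.06458 − 3 × 0.02244 = -0.00273 → 0 (negative, so LCL = 0)

0.0000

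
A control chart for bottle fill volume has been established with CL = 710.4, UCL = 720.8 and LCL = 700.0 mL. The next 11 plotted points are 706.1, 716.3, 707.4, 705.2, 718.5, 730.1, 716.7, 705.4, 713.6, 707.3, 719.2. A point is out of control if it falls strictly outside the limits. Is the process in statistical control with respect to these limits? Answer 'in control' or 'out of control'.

out of control

Compare each point to [700.0, 720.8]: sample 6 = 730.1 > UCL.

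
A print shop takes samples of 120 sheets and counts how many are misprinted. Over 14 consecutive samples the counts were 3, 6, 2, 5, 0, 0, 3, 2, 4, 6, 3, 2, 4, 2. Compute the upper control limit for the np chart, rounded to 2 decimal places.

p̄ = Σdᵢ / (k·n) = 42 / (14 × 120) = 0.02500
UCL = np̄ + 3·√(np̄(1−p̄)) = 3.0000 + 3 × √(3.0000×0.97500) = 3.0000 + 3 × 1.7103 = 8.1308

8.13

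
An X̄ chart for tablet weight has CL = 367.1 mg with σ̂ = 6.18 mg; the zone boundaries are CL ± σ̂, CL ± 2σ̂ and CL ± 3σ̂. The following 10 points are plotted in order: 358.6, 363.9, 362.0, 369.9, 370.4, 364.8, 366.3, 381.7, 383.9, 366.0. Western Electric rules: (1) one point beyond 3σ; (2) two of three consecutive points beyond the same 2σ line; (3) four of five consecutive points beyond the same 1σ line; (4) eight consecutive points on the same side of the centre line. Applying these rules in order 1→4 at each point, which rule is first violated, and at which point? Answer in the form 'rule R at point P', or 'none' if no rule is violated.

rule 2 at point 9

Zone of each point (C = within 1σ̂, B = 1σ̂–2σ̂, A = 2σ̂–3σ̂, * = beyond 3σ̂; sign = side of CL): 1:-B, 2:-C, 3:-C, 4:+C, 5:+C, 6:-C, 7:-C, 8:+A, 9:+A, 10:-C
Rule 2 (two of three consecutive points beyond the same 2σ limit) is satisfied at point 9.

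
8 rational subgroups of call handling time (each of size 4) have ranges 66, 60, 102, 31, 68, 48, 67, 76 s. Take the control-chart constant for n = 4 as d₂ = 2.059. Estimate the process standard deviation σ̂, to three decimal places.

R̄ = (66 + 60 + 102 + 31 + 68 + 48 + 67 + 76) / 8 = 64.7500
σ̂ = R̄ / d₂ = 64.7500 / 2.059 = 31.4473

31.447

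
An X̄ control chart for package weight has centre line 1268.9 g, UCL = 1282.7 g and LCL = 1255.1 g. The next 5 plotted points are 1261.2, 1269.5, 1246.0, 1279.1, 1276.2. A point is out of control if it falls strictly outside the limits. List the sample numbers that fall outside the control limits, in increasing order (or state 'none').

3

Compare each point to [1255.1, 1282.7]: sample 3 = 1246.0 < LCL.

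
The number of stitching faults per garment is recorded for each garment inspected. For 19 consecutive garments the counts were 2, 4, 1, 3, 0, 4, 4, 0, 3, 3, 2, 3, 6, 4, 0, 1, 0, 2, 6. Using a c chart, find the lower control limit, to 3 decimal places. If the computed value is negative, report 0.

0.000

c̄ = (2 + 4 + 1 + 3 + 0 + 4 + 4 + 0 + 3 + 3 + 2 + 3 + 6 + 4 + 0 + 1 + 0 + 2 + 6) / 19 = 48 / 19 = 2.5263
LCL = c̄ − 3√c̄ = 2.5263 − 3 × 1.5894 = -2.2420 → 0 (cannot be negative)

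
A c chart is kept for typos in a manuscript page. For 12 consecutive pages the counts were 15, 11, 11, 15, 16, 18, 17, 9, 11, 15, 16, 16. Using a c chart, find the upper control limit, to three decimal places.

c̄ = (15 + 11 + 11 + 15 + 16 + 18 + 17 + 9 + 11 + 15 + 16 + 16) / 12 = 170 / 12 = 14.1667
UCL = c̄ + 3√c̄ = 14.1667 + 3 × √14.1667 = 14.1667 + 3 × 3.7639 = 25.4583

25.458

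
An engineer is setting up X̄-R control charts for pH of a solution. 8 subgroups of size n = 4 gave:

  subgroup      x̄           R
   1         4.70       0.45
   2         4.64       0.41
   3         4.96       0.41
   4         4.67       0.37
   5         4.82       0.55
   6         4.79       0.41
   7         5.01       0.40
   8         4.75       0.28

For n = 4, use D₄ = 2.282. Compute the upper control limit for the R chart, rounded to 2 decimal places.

0.94

R̄ = (0.45 + 0.41 + 0.41 + 0.37 + 0.55 + 0.41 + 0.40 + 0.28) / 8 = 3.2800 / 8 = 0.4100
UCL_R = D₄·R̄ = 2.282 × 0.4100 = 0.9356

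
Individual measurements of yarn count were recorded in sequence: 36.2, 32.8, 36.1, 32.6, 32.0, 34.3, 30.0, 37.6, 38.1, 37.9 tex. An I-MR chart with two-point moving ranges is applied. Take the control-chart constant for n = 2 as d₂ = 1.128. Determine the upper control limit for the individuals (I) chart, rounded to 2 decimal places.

42.35

X̄ = (36.2 + 32.8 + 36.1 + 32.6 + 32.0 + 34.3 + 30.0 + 37.6 + 38.1 + 37.9) / 10 = 34.7600
Moving ranges: 3.4, 3.3, 3.5, 0.6, 2.3, 4.3, 7.6, 0.5, 0.2; M̄R̄ = 25.7000 / 9 = 2.8556
UCL = X̄ + 3·M̄R̄/d₂ = 34.7600 + 3 × 2.8556 / 1.128 = 42.3546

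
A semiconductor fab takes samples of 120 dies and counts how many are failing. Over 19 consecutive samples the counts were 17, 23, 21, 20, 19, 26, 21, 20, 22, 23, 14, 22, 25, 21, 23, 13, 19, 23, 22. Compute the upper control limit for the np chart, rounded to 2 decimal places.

33.16

p̄ = Σdᵢ / (k·n) = 394 / (19 × 120) = 0.17281
UCL = np̄ + 3·√(np̄(1−p̄)) = 20.7368 + 3 × √(20.7368×0.82719) = 20.7368 + 3 × 4.1417 = 33.1618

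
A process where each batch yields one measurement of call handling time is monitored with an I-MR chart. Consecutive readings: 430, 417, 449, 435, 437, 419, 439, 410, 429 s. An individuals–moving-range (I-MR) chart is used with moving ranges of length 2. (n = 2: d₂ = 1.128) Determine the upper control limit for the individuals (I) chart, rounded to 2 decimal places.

X̄ = (430 + 417 + 449 + 435 + 437 + 419 + 439 + 410 + 429) / 9 = 429.4444
Moving ranges: 13, 32, 14, 2, 18, 20, 29, 19; M̄R̄ = 147.0000 / 8 = 18.3750
UCL = X̄ + 3·M̄R̄/d₂ = 429.4444 + 3 × 18.3750 / 1.128 = 478.3141

478.31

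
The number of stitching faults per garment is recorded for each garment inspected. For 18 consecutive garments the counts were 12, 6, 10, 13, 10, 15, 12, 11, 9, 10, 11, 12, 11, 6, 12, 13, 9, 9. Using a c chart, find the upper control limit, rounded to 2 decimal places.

20.38

c̄ = (12 + 6 + 10 + 13 + 10 + 15 + 12 + 11 + 9 + 10 + 11 + 12 + 11 + 6 + 12 + 13 + 9 + 9) / 18 = 191 / 18 = 10.6111
UCL = c̄ + 3√c̄ = 10.6111 + 3 × √10.6111 = 10.6111 + 3 × 3.2575 = 20.3835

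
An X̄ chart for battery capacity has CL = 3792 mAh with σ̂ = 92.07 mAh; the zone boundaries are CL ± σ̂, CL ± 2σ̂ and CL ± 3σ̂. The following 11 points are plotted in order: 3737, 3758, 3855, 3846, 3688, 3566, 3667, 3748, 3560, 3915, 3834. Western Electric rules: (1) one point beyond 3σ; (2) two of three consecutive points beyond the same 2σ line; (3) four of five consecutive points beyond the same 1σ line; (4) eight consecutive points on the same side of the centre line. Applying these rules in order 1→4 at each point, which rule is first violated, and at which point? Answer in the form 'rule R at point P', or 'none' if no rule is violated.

rule 3 at point 9

Zone of each point (C = within 1σ̂, B = 1σ̂–2σ̂, A = 2σ̂–3σ̂, * = beyond 3σ̂; sign = side of CL): 1:-C, 2:-C, 3:+C, 4:+C, 5:-B, 6:-A, 7:-B, 8:-C, 9:-A, 10:+B, 11:+C
Rule 3 (four of five consecutive points beyond the same 1σ limit) is satisfied at point 9.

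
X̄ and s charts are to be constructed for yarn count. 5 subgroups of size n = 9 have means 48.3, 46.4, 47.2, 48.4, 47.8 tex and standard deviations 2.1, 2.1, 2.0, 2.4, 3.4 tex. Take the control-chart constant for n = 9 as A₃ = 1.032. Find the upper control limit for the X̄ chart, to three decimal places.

X̄̄ = (48.3 + 46.4 + 47.2 + 48.4 + 47.8) / 5 = 47.6200
s̄ = (2.1 + 2.1 + 2.0 + 2.4 + 3.4) / 5 = 2.4000
UCL = X̄̄ + A₃·s̄ = 47.6200 + 1.032 × 2.4000 = 50.0968

50.097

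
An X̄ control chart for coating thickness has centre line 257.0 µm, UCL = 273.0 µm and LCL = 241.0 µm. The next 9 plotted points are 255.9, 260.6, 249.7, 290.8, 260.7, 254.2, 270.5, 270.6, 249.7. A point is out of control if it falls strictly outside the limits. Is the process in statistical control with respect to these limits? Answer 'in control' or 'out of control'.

out of control

Compare each point to [241.0, 273.0]: sample 4 = 290.8 > UCL.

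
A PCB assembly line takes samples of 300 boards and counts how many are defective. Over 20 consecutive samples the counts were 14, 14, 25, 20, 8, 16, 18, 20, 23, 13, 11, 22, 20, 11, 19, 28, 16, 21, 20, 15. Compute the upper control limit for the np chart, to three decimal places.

p̄ = Σdᵢ / (k·n) = 354 / (20 × 300) = 0.05900
UCL = np̄ + 3·√(np̄(1−p̄)) = 17.7000 + 3 × √(17.7000×0.94100) = 17.7000 + 3 × 4.0811 = 29.9434

29.943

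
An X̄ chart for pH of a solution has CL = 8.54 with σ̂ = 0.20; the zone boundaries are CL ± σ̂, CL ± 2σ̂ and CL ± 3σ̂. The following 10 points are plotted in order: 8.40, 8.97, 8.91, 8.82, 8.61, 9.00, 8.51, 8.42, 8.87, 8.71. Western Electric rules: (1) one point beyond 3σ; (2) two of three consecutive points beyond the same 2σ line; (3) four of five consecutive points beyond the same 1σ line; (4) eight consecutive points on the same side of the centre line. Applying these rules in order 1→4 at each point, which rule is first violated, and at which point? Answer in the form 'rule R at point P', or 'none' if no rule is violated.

rule 3 at point 6

Zone of each point (C = within 1σ̂, B = 1σ̂–2σ̂, A = 2σ̂–3σ̂, * = beyond 3σ̂; sign = side of CL): 1:-C, 2:+A, 3:+B, 4:+B, 5:+C, 6:+A, 7:-C, 8:-C, 9:+B, 10:+C
Rule 3 (four of five consecutive points beyond the same 1σ limit) is satisfied at point 6.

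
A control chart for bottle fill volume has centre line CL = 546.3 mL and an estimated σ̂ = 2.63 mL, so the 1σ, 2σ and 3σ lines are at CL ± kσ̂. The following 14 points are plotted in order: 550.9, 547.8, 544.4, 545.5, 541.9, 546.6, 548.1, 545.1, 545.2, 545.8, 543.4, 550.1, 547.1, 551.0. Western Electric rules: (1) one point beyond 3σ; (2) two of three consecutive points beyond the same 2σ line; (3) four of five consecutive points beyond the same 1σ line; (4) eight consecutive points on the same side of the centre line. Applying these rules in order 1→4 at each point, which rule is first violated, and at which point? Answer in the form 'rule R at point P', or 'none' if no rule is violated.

Zone of each point (C = within 1σ̂, B = 1σ̂–2σ̂, A = 2σ̂–3σ̂, * = beyond 3σ̂; sign = side of CL): 1:+B, 2:+C, 3:-C, 4:-C, 5:-B, 6:+C, 7:+C, 8:-C, 9:-C, 10:-C, 11:-B, 12:+B, 13:+C, 14:+B
No rule fires across all 14 points.

none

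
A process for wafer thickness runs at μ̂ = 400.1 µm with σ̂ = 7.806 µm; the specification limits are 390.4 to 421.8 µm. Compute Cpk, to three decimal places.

Cpu = (USL − μ̂) / (3σ̂) = (421.8 − 400.1) / (3 × 7.806) = 0.9266; Cpl = (μ̂ − LSL) / (3σ̂) = (400.1 − 390.4) / (3 × 7.806) = 0.4142; Cpk = min(Cpu, Cpl) = 0.4142

0.414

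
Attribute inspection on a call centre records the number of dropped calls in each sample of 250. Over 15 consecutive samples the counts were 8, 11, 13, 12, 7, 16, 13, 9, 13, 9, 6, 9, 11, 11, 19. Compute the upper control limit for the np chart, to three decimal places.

20.918

p̄ = Σdᵢ / (k·n) = 167 / (15 × 250) = 0.04453
UCL = np̄ + 3·√(np̄(1−p̄)) = 11.1333 + 3 × √(11.1333×0.95547) = 11.1333 + 3 × 3.2615 = 20.9179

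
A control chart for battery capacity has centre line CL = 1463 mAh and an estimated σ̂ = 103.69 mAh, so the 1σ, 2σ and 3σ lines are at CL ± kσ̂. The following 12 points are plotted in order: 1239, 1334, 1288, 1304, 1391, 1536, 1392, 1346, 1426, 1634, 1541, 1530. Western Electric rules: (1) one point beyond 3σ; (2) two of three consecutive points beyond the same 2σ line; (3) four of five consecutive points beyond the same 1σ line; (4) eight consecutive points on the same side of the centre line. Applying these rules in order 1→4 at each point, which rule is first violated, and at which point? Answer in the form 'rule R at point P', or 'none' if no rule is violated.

Zone of each point (C = within 1σ̂, B = 1σ̂–2σ̂, A = 2σ̂–3σ̂, * = beyond 3σ̂; sign = side of CL): 1:-A, 2:-B, 3:-B, 4:-B, 5:-C, 6:+C, 7:-C, 8:-B, 9:-C, 10:+B, 11:+C, 12:+C
Rule 3 (four of five consecutive points beyond the same 1σ limit) is satisfied at point 4.

rule 3 at point 4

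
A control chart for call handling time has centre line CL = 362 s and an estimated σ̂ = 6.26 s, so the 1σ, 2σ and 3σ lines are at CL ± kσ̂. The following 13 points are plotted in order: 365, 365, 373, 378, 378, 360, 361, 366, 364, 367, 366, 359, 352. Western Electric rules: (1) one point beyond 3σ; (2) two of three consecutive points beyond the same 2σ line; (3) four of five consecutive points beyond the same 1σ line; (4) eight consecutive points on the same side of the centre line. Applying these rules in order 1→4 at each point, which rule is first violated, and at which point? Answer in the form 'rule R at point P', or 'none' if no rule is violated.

rule 2 at point 5

Zone of each point (C = within 1σ̂, B = 1σ̂–2σ̂, A = 2σ̂–3σ̂, * = beyond 3σ̂; sign = side of CL): 1:+C, 2:+C, 3:+B, 4:+A, 5:+A, 6:-C, 7:-C, 8:+C, 9:+C, 10:+C, 11:+C, 12:-C, 13:-B
Rule 2 (two of three consecutive points beyond the same 2σ limit) is satisfied at point 5.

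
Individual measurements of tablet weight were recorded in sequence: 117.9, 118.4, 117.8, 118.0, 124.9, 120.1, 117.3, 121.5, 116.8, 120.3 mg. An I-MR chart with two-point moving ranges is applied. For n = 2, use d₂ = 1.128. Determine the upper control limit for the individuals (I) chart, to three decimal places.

127.633

X̄ = (117.9 + 118.4 + 117.8 + 118.0 + 124.9 + 120.1 + 117.3 + 121.5 + 116.8 + 120.3) / 10 = 119.3000
Moving ranges: 0.5, 0.6, 0.2, 6.9, 4.8, 2.8, 4.2, 4.7, 3.5; M̄R̄ = 28.2000 / 9 = 3.1333
UCL = X̄ + 3·M̄R̄/d₂ = 119.3000 + 3 × 3.1333 / 1.128 = 127.6333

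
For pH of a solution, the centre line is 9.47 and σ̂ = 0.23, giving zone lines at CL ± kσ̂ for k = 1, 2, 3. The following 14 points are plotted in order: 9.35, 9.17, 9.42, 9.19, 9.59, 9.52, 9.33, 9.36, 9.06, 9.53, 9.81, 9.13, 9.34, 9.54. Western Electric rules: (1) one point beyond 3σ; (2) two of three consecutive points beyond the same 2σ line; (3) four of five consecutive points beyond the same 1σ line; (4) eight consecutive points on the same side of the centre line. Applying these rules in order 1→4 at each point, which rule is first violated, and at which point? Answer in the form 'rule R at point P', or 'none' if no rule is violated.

Zone of each point (C = within 1σ̂, B = 1σ̂–2σ̂, A = 2σ̂–3σ̂, * = beyond 3σ̂; sign = side of CL): 1:-C, 2:-B, 3:-C, 4:-B, 5:+C, 6:+C, 7:-C, 8:-C, 9:-B, 10:+C, 11:+B, 12:-B, 13:-C, 14:+C
No rule fires across all 14 points.

none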